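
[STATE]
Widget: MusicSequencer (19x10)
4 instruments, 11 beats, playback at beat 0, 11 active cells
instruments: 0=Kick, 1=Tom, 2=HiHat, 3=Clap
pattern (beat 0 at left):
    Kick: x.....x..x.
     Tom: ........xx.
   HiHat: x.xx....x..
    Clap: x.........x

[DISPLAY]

      ▼1234567890  
  Kick█·····█··█·  
   Tom········██·  
 HiHat█·██····█··  
  Clap█·········█  
                   
                   
                   
                   
                   


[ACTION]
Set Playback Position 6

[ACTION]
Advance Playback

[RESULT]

      0123456▼890  
  Kick█·····█··█·  
   Tom········██·  
 HiHat█·██····█··  
  Clap█·········█  
                   
                   
                   
                   
                   


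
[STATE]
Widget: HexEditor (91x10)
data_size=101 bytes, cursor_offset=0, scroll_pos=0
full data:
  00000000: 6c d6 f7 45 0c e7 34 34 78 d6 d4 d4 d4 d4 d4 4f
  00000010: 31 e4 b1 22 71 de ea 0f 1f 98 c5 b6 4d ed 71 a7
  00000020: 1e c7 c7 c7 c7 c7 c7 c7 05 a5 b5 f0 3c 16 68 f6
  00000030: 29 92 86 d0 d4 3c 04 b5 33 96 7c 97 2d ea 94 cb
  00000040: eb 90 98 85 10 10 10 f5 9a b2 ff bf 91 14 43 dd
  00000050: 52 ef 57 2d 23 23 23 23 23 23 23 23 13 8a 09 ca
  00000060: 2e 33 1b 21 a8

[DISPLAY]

00000000  6C d6 f7 45 0c e7 34 34  78 d6 d4 d4 d4 d4 d4 4f  |l..E..44x......O|             
00000010  31 e4 b1 22 71 de ea 0f  1f 98 c5 b6 4d ed 71 a7  |1.."q.......M.q.|             
00000020  1e c7 c7 c7 c7 c7 c7 c7  05 a5 b5 f0 3c 16 68 f6  |............<.h.|             
00000030  29 92 86 d0 d4 3c 04 b5  33 96 7c 97 2d ea 94 cb  |)....<..3.|.-...|             
00000040  eb 90 98 85 10 10 10 f5  9a b2 ff bf 91 14 43 dd  |..............C.|             
00000050  52 ef 57 2d 23 23 23 23  23 23 23 23 13 8a 09 ca  |R.W-########....|             
00000060  2e 33 1b 21 a8                                    |.3.!.           |             
                                                                                           
                                                                                           
                                                                                           


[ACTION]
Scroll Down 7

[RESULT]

00000060  2e 33 1b 21 a8                                    |.3.!.           |             
                                                                                           
                                                                                           
                                                                                           
                                                                                           
                                                                                           
                                                                                           
                                                                                           
                                                                                           
                                                                                           


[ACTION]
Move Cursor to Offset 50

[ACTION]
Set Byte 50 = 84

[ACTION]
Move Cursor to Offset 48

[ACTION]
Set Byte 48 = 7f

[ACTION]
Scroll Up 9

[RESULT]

00000000  6c d6 f7 45 0c e7 34 34  78 d6 d4 d4 d4 d4 d4 4f  |l..E..44x......O|             
00000010  31 e4 b1 22 71 de ea 0f  1f 98 c5 b6 4d ed 71 a7  |1.."q.......M.q.|             
00000020  1e c7 c7 c7 c7 c7 c7 c7  05 a5 b5 f0 3c 16 68 f6  |............<.h.|             
00000030  7F 92 84 d0 d4 3c 04 b5  33 96 7c 97 2d ea 94 cb  |.....<..3.|.-...|             
00000040  eb 90 98 85 10 10 10 f5  9a b2 ff bf 91 14 43 dd  |..............C.|             
00000050  52 ef 57 2d 23 23 23 23  23 23 23 23 13 8a 09 ca  |R.W-########....|             
00000060  2e 33 1b 21 a8                                    |.3.!.           |             
                                                                                           
                                                                                           
                                                                                           


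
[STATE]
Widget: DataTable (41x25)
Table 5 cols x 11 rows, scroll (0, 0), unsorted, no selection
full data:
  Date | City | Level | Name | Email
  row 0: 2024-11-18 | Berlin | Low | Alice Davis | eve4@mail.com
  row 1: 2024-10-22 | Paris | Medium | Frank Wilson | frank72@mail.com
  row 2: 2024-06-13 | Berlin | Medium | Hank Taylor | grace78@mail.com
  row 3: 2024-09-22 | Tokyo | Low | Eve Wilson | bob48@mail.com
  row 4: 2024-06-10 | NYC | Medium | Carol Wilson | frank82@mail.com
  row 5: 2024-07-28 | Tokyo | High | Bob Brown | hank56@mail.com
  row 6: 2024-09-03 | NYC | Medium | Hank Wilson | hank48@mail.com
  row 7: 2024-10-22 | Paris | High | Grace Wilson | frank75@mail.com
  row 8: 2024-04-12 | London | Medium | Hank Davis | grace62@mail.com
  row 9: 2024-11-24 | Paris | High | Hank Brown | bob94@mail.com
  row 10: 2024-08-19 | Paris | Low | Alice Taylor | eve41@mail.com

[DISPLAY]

Date      │City  │Level │Name        │Ema
──────────┼──────┼──────┼────────────┼───
2024-11-18│Berlin│Low   │Alice Davis │eve
2024-10-22│Paris │Medium│Frank Wilson│fra
2024-06-13│Berlin│Medium│Hank Taylor │gra
2024-09-22│Tokyo │Low   │Eve Wilson  │bob
2024-06-10│NYC   │Medium│Carol Wilson│fra
2024-07-28│Tokyo │High  │Bob Brown   │han
2024-09-03│NYC   │Medium│Hank Wilson │han
2024-10-22│Paris │High  │Grace Wilson│fra
2024-04-12│London│Medium│Hank Davis  │gra
2024-11-24│Paris │High  │Hank Brown  │bob
2024-08-19│Paris │Low   │Alice Taylor│eve
                                         
                                         
                                         
                                         
                                         
                                         
                                         
                                         
                                         
                                         
                                         
                                         


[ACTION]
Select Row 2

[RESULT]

Date      │City  │Level │Name        │Ema
──────────┼──────┼──────┼────────────┼───
2024-11-18│Berlin│Low   │Alice Davis │eve
2024-10-22│Paris │Medium│Frank Wilson│fra
>024-06-13│Berlin│Medium│Hank Taylor │gra
2024-09-22│Tokyo │Low   │Eve Wilson  │bob
2024-06-10│NYC   │Medium│Carol Wilson│fra
2024-07-28│Tokyo │High  │Bob Brown   │han
2024-09-03│NYC   │Medium│Hank Wilson │han
2024-10-22│Paris │High  │Grace Wilson│fra
2024-04-12│London│Medium│Hank Davis  │gra
2024-11-24│Paris │High  │Hank Brown  │bob
2024-08-19│Paris │Low   │Alice Taylor│eve
                                         
                                         
                                         
                                         
                                         
                                         
                                         
                                         
                                         
                                         
                                         
                                         


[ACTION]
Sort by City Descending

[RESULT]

Date      │City ▼│Level │Name        │Ema
──────────┼──────┼──────┼────────────┼───
2024-09-22│Tokyo │Low   │Eve Wilson  │bob
2024-07-28│Tokyo │High  │Bob Brown   │han
>024-10-22│Paris │Medium│Frank Wilson│fra
2024-10-22│Paris │High  │Grace Wilson│fra
2024-11-24│Paris │High  │Hank Brown  │bob
2024-08-19│Paris │Low   │Alice Taylor│eve
2024-06-10│NYC   │Medium│Carol Wilson│fra
2024-09-03│NYC   │Medium│Hank Wilson │han
2024-04-12│London│Medium│Hank Davis  │gra
2024-11-18│Berlin│Low   │Alice Davis │eve
2024-06-13│Berlin│Medium│Hank Taylor │gra
                                         
                                         
                                         
                                         
                                         
                                         
                                         
                                         
                                         
                                         
                                         
                                         


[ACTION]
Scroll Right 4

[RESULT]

      │City ▼│Level │Name        │Email  
──────┼──────┼──────┼────────────┼───────
-09-22│Tokyo │Low   │Eve Wilson  │bob48@m
-07-28│Tokyo │High  │Bob Brown   │hank56@
-10-22│Paris │Medium│Frank Wilson│frank72
-10-22│Paris │High  │Grace Wilson│frank75
-11-24│Paris │High  │Hank Brown  │bob94@m
-08-19│Paris │Low   │Alice Taylor│eve41@m
-06-10│NYC   │Medium│Carol Wilson│frank82
-09-03│NYC   │Medium│Hank Wilson │hank48@
-04-12│London│Medium│Hank Davis  │grace62
-11-18│Berlin│Low   │Alice Davis │eve4@ma
-06-13│Berlin│Medium│Hank Taylor │grace78
                                         
                                         
                                         
                                         
                                         
                                         
                                         
                                         
                                         
                                         
                                         
                                         


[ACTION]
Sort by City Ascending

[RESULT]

      │City ▲│Level │Name        │Email  
──────┼──────┼──────┼────────────┼───────
-11-18│Berlin│Low   │Alice Davis │eve4@ma
-06-13│Berlin│Medium│Hank Taylor │grace78
-04-12│London│Medium│Hank Davis  │grace62
-06-10│NYC   │Medium│Carol Wilson│frank82
-09-03│NYC   │Medium│Hank Wilson │hank48@
-10-22│Paris │Medium│Frank Wilson│frank72
-10-22│Paris │High  │Grace Wilson│frank75
-11-24│Paris │High  │Hank Brown  │bob94@m
-08-19│Paris │Low   │Alice Taylor│eve41@m
-09-22│Tokyo │Low   │Eve Wilson  │bob48@m
-07-28│Tokyo │High  │Bob Brown   │hank56@
                                         
                                         
                                         
                                         
                                         
                                         
                                         
                                         
                                         
                                         
                                         
                                         


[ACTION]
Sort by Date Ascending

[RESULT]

     ▲│City  │Level │Name        │Email  
──────┼──────┼──────┼────────────┼───────
-04-12│London│Medium│Hank Davis  │grace62
-06-10│NYC   │Medium│Carol Wilson│frank82
-06-13│Berlin│Medium│Hank Taylor │grace78
-07-28│Tokyo │High  │Bob Brown   │hank56@
-08-19│Paris │Low   │Alice Taylor│eve41@m
-09-03│NYC   │Medium│Hank Wilson │hank48@
-09-22│Tokyo │Low   │Eve Wilson  │bob48@m
-10-22│Paris │Medium│Frank Wilson│frank72
-10-22│Paris │High  │Grace Wilson│frank75
-11-18│Berlin│Low   │Alice Davis │eve4@ma
-11-24│Paris │High  │Hank Brown  │bob94@m
                                         
                                         
                                         
                                         
                                         
                                         
                                         
                                         
                                         
                                         
                                         
                                         


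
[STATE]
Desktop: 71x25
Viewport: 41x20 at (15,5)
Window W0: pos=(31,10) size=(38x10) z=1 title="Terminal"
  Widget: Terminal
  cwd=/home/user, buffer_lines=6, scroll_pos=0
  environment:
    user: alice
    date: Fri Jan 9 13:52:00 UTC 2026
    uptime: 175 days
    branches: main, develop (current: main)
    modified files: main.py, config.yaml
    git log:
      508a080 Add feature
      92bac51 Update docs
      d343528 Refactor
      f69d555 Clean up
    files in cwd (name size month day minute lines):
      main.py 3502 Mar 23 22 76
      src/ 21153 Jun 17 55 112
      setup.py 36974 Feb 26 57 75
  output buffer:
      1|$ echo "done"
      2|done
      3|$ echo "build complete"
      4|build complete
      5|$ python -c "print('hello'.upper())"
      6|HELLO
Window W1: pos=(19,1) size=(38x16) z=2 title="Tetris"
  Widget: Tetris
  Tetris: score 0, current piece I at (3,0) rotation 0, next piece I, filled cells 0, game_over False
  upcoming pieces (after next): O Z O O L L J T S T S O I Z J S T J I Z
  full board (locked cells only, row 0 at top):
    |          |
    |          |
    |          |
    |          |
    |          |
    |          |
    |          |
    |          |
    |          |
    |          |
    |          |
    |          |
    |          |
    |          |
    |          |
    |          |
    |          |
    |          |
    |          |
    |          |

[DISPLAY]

    ┃          │████                     
    ┃          │                         
    ┃          │                         
    ┃          │                         
    ┃          │                         
    ┃          │Score:                   
    ┃          │0                        
    ┃          │                         
    ┃          │                         
    ┃          │                         
    ┃          │                         
    ┗━━━━━━━━━━━━━━━━━━━━━━━━━━━━━━━━━━━━
                ┃$ python -c "print('hell
                ┃HELLO                   
                ┗━━━━━━━━━━━━━━━━━━━━━━━━
                                         
                                         
                                         
                                         
                                         


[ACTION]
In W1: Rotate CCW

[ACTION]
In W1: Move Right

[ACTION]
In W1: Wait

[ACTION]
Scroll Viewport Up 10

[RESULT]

                                         
    ┏━━━━━━━━━━━━━━━━━━━━━━━━━━━━━━━━━━━━
    ┃ Tetris                             
    ┠────────────────────────────────────
    ┃          │Next:                    
    ┃          │████                     
    ┃          │                         
    ┃          │                         
    ┃          │                         
    ┃          │                         
    ┃          │Score:                   
    ┃          │0                        
    ┃          │                         
    ┃          │                         
    ┃          │                         
    ┃          │                         
    ┗━━━━━━━━━━━━━━━━━━━━━━━━━━━━━━━━━━━━
                ┃$ python -c "print('hell
                ┃HELLO                   
                ┗━━━━━━━━━━━━━━━━━━━━━━━━


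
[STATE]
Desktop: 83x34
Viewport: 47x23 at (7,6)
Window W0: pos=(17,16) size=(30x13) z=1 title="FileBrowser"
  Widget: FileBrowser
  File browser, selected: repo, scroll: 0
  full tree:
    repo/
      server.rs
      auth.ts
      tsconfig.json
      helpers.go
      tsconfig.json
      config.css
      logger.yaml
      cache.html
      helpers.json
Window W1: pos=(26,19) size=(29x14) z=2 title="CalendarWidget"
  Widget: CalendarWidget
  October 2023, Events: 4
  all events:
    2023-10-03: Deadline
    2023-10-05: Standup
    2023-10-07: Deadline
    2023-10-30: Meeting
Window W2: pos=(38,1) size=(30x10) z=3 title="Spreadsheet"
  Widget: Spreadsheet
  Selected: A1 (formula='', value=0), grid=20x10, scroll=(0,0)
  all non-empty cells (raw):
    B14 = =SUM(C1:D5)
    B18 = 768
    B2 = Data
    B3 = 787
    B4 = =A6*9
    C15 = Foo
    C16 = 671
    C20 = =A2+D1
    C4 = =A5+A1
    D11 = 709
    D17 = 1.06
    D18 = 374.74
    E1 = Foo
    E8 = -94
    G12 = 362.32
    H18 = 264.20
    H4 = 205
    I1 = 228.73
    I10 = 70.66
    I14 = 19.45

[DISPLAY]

                               ┃---------------
                               ┃  1      [0]   
                               ┃  2        0Dat
                               ┃  3        0   
                               ┗━━━━━━━━━━━━━━━
                                               
                                               
                                               
                                               
                                               
          ┏━━━━━━━━━━━━━━━━━━━━━━━━━━━━┓       
          ┃ FileBrowser                ┃       
          ┠────────────────────────────┨       
          ┃> [-] re┏━━━━━━━━━━━━━━━━━━━━━━━━━━━
          ┃    serv┃ CalendarWidget            
          ┃    auth┠───────────────────────────
          ┃    tsco┃        October 2023       
          ┃    help┃Mo Tu We Th Fr Sa Su       
          ┃    tsco┃                   1       
          ┃    conf┃ 2  3*  4  5*  6  7*  8    
          ┃    logg┃ 9 10 11 12 13 14 15       
          ┃    cach┃16 17 18 19 20 21 22       
          ┗━━━━━━━━┃23 24 25 26 27 28 29       


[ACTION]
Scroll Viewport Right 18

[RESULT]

             ┃----------------------------┃    
             ┃  1      [0]       0       0┃    
             ┃  2        0Data           0┃    
             ┃  3        0     787       0┃    
             ┗━━━━━━━━━━━━━━━━━━━━━━━━━━━━┛    
                                               
                                               
                                               
                                               
                                               
━━━━━━━━━━━━━━━━━━━━━┓                         
owser                ┃                         
─────────────────────┨                         
e┏━━━━━━━━━━━━━━━━━━━━━━━━━━━┓                 
v┃ CalendarWidget            ┃                 
h┠───────────────────────────┨                 
o┃        October 2023       ┃                 
p┃Mo Tu We Th Fr Sa Su       ┃                 
o┃                   1       ┃                 
f┃ 2  3*  4  5*  6  7*  8    ┃                 
g┃ 9 10 11 12 13 14 15       ┃                 
h┃16 17 18 19 20 21 22       ┃                 
━┃23 24 25 26 27 28 29       ┃                 


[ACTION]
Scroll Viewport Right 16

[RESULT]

  ┃----------------------------┃               
  ┃  1      [0]       0       0┃               
  ┃  2        0Data           0┃               
  ┃  3        0     787       0┃               
  ┗━━━━━━━━━━━━━━━━━━━━━━━━━━━━┛               
                                               
                                               
                                               
                                               
                                               
━━━━━━━━━━┓                                    
          ┃                                    
──────────┨                                    
━━━━━━━━━━━━━━━━━━┓                            
Widget            ┃                            
──────────────────┨                            
ctober 2023       ┃                            
Th Fr Sa Su       ┃                            
          1       ┃                            
  5*  6  7*  8    ┃                            
12 13 14 15       ┃                            
19 20 21 22       ┃                            
26 27 28 29       ┃                            


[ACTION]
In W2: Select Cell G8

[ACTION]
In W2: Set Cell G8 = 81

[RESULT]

  ┃----------------------------┃               
  ┃  1        0       0       0┃               
  ┃  2        0Data           0┃               
  ┃  3        0     787       0┃               
  ┗━━━━━━━━━━━━━━━━━━━━━━━━━━━━┛               
                                               
                                               
                                               
                                               
                                               
━━━━━━━━━━┓                                    
          ┃                                    
──────────┨                                    
━━━━━━━━━━━━━━━━━━┓                            
Widget            ┃                            
──────────────────┨                            
ctober 2023       ┃                            
Th Fr Sa Su       ┃                            
          1       ┃                            
  5*  6  7*  8    ┃                            
12 13 14 15       ┃                            
19 20 21 22       ┃                            
26 27 28 29       ┃                            


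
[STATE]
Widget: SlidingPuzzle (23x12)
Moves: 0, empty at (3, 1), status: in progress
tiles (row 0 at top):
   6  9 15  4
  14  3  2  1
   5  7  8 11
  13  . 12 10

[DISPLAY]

┌────┬────┬────┬────┐  
│  6 │  9 │ 15 │  4 │  
├────┼────┼────┼────┤  
│ 14 │  3 │  2 │  1 │  
├────┼────┼────┼────┤  
│  5 │  7 │  8 │ 11 │  
├────┼────┼────┼────┤  
│ 13 │    │ 12 │ 10 │  
└────┴────┴────┴────┘  
Moves: 0               
                       
                       


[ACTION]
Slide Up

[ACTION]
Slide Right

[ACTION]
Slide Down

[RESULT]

┌────┬────┬────┬────┐  
│  6 │  9 │ 15 │  4 │  
├────┼────┼────┼────┤  
│ 14 │  3 │  2 │  1 │  
├────┼────┼────┼────┤  
│    │  7 │  8 │ 11 │  
├────┼────┼────┼────┤  
│  5 │ 13 │ 12 │ 10 │  
└────┴────┴────┴────┘  
Moves: 2               
                       
                       


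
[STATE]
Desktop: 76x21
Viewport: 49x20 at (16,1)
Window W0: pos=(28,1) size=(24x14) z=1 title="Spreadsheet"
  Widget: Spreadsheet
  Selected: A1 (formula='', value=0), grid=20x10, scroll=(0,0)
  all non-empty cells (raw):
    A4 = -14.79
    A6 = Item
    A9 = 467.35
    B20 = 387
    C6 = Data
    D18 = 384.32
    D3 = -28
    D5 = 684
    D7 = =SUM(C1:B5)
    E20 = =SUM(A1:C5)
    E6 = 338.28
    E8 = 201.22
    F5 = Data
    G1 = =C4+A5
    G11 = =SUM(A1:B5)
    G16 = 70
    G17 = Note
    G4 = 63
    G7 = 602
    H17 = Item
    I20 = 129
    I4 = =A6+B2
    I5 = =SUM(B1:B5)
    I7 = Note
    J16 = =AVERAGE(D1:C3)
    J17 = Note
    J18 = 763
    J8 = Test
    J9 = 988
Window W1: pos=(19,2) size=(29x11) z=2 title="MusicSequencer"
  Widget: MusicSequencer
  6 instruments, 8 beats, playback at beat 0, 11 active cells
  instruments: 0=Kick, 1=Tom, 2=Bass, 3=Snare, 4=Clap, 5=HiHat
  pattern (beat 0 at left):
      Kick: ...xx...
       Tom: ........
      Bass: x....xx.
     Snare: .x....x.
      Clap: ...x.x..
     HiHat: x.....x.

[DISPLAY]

            ┏━━━━━━━━━━━━━━━━━━━━━━┓             
   ┏━━━━━━━━━━━━━━━━━━━━━━━━━━━┓   ┃             
   ┃ MusicSequencer            ┃───┨             
   ┠───────────────────────────┨   ┃             
   ┃      ▼1234567             ┃   ┃             
   ┃  Kick···██···             ┃---┃             
   ┃   Tom········             ┃0  ┃             
   ┃  Bass█····██·             ┃0  ┃             
   ┃ Snare·█····█·             ┃0  ┃             
   ┃  Clap···█·█··             ┃0  ┃             
   ┃ HiHat█·····█·             ┃0  ┃             
   ┗━━━━━━━━━━━━━━━━━━━━━━━━━━━┛0Da┃             
            ┃  7        0       0  ┃             
            ┗━━━━━━━━━━━━━━━━━━━━━━┛             
                                                 
                                                 
                                                 
                                                 
                                                 
                                                 


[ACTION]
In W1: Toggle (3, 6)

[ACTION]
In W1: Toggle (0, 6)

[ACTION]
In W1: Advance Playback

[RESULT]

            ┏━━━━━━━━━━━━━━━━━━━━━━┓             
   ┏━━━━━━━━━━━━━━━━━━━━━━━━━━━┓   ┃             
   ┃ MusicSequencer            ┃───┨             
   ┠───────────────────────────┨   ┃             
   ┃      0▼234567             ┃   ┃             
   ┃  Kick···██·█·             ┃---┃             
   ┃   Tom········             ┃0  ┃             
   ┃  Bass█····██·             ┃0  ┃             
   ┃ Snare·█······             ┃0  ┃             
   ┃  Clap···█·█··             ┃0  ┃             
   ┃ HiHat█·····█·             ┃0  ┃             
   ┗━━━━━━━━━━━━━━━━━━━━━━━━━━━┛0Da┃             
            ┃  7        0       0  ┃             
            ┗━━━━━━━━━━━━━━━━━━━━━━┛             
                                                 
                                                 
                                                 
                                                 
                                                 
                                                 


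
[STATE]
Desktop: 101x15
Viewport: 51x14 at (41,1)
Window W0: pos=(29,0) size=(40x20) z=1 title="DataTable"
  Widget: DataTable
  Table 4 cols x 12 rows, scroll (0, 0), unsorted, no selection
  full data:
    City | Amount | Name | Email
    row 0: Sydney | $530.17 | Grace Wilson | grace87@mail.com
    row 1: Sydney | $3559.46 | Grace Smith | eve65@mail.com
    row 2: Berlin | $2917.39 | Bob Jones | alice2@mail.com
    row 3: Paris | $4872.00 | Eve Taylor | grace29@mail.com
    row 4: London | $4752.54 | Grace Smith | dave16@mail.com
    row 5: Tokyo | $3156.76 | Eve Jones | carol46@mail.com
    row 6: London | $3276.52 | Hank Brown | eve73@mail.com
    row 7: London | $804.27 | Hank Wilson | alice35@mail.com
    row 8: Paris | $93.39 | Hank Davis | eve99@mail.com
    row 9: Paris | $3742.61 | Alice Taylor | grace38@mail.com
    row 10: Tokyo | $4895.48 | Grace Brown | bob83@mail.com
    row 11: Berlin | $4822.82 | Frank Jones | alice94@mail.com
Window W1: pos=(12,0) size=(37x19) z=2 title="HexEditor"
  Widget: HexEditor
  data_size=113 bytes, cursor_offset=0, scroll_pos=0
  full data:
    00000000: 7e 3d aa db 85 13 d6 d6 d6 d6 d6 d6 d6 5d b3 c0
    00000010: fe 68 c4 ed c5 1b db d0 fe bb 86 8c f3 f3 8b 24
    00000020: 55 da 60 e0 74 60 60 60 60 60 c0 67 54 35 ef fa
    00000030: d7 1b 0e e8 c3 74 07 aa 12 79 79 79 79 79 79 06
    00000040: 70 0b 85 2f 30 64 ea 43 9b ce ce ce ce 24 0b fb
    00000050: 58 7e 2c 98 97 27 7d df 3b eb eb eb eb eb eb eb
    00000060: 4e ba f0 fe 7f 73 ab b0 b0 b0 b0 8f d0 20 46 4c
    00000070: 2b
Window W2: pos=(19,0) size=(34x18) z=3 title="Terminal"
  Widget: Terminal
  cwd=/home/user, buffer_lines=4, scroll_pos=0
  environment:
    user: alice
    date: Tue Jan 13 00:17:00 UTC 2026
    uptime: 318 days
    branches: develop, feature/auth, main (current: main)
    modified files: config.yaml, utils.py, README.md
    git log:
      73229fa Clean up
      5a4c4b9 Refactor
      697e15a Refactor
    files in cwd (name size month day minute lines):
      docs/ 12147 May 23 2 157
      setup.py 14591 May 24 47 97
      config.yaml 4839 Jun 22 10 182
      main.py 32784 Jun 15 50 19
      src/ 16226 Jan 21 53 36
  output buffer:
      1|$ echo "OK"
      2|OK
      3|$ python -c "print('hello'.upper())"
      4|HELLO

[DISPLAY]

           ┃               ┃                       
───────────┨───────────────┨                       
           ┃     │Email    ┃                       
           ┃─────┼─────────┃                       
ello'.upper┃ilson│grace87@m┃                       
           ┃mith │eve65@mai┃                       
           ┃es   │alice2@ma┃                       
           ┃lor  │grace29@m┃                       
           ┃mith │dave16@ma┃                       
           ┃es   │carol46@m┃                       
           ┃own  │eve73@mai┃                       
           ┃lson │alice35@m┃                       
           ┃vis  │eve99@mai┃                       
           ┃aylor│grace38@m┃                       


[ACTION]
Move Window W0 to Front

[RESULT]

                           ┃                       
───────────────────────────┨                       
nt  │Name        │Email    ┃                       
────┼────────────┼─────────┃                       
.17 │Grace Wilson│grace87@m┃                       
9.46│Grace Smith │eve65@mai┃                       
7.39│Bob Jones   │alice2@ma┃                       
2.00│Eve Taylor  │grace29@m┃                       
2.54│Grace Smith │dave16@ma┃                       
6.76│Eve Jones   │carol46@m┃                       
6.52│Hank Brown  │eve73@mai┃                       
.27 │Hank Wilson │alice35@m┃                       
39  │Hank Davis  │eve99@mai┃                       
2.61│Alice Taylor│grace38@m┃                       


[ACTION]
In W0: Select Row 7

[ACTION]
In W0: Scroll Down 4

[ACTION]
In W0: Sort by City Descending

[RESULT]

                           ┃                       
───────────────────────────┨                       
nt  │Name        │Email    ┃                       
────┼────────────┼─────────┃                       
6.76│Eve Jones   │carol46@m┃                       
5.48│Grace Brown │bob83@mai┃                       
.17 │Grace Wilson│grace87@m┃                       
9.46│Grace Smith │eve65@mai┃                       
2.00│Eve Taylor  │grace29@m┃                       
39  │Hank Davis  │eve99@mai┃                       
2.61│Alice Taylor│grace38@m┃                       
2.54│Grace Smith │dave16@ma┃                       
6.52│Hank Brown  │eve73@mai┃                       
.27 │Hank Wilson │alice35@m┃                       


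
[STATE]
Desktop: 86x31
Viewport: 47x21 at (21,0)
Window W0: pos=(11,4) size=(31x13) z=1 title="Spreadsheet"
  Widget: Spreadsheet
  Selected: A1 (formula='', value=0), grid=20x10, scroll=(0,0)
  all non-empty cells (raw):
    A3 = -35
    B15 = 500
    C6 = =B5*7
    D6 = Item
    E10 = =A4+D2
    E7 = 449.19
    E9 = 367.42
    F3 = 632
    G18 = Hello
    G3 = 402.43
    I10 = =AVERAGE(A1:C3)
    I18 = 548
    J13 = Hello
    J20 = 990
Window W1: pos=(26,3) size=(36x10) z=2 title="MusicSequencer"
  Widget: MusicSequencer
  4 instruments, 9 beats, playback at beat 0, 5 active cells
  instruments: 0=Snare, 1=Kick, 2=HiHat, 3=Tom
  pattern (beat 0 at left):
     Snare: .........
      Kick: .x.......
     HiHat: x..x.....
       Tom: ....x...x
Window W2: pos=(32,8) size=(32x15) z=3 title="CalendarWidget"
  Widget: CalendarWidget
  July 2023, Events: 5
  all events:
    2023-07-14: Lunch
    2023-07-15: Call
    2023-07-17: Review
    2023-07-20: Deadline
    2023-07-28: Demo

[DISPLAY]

                                               
                                               
                                               
     ┏━━━━━━━━━━━━━━━━━━━━━━━━━━━━━━━━━━┓      
━━━━━┃ MusicSequencer                   ┃      
eet  ┠──────────────────────────────────┨      
─────┃      ▼12345678                   ┃      
     ┃ Snare·········                   ┃      
     ┃  Kic┏━━━━━━━━━━━━━━━━━━━━━━━━━━━━━━┓    
-----┃ HiHa┃ CalendarWidget               ┃    
[0]  ┃   To┠──────────────────────────────┨    
  0  ┃     ┃          July 2023           ┃    
-35  ┗━━━━━┃Mo Tu We Th Fr Sa Su          ┃    
  0       0┃                1  2          ┃    
  0       0┃ 3  4  5  6  7  8  9          ┃    
  0       0┃10 11 12 13 14* 15* 16        ┃    
━━━━━━━━━━━┃17* 18 19 20* 21 22 23        ┃    
           ┃24 25 26 27 28* 29 30         ┃    
           ┃31                            ┃    
           ┃                              ┃    
           ┃                              ┃    


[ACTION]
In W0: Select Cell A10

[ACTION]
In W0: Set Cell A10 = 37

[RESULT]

                                               
                                               
                                               
     ┏━━━━━━━━━━━━━━━━━━━━━━━━━━━━━━━━━━┓      
━━━━━┃ MusicSequencer                   ┃      
eet  ┠──────────────────────────────────┨      
─────┃      ▼12345678                   ┃      
     ┃ Snare·········                   ┃      
     ┃  Kic┏━━━━━━━━━━━━━━━━━━━━━━━━━━━━━━┓    
-----┃ HiHa┃ CalendarWidget               ┃    
  0  ┃   To┠──────────────────────────────┨    
  0  ┃     ┃          July 2023           ┃    
-35  ┗━━━━━┃Mo Tu We Th Fr Sa Su          ┃    
  0       0┃                1  2          ┃    
  0       0┃ 3  4  5  6  7  8  9          ┃    
  0       0┃10 11 12 13 14* 15* 16        ┃    
━━━━━━━━━━━┃17* 18 19 20* 21 22 23        ┃    
           ┃24 25 26 27 28* 29 30         ┃    
           ┃31                            ┃    
           ┃                              ┃    
           ┃                              ┃    


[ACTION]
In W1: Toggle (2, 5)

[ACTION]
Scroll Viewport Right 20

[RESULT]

                                               
                                               
                                               
━━━━━━━━━━━━━━━━━━━━━━┓                        
cer                   ┃                        
──────────────────────┨                        
678                   ┃                        
···                   ┃                        
━━━━━━━━━━━━━━━━━━━━━━━━┓                      
darWidget               ┃                      
────────────────────────┨                      
    July 2023           ┃                      
We Th Fr Sa Su          ┃                      
          1  2          ┃                      
 5  6  7  8  9          ┃                      
12 13 14* 15* 16        ┃                      
 19 20* 21 22 23        ┃                      
26 27 28* 29 30         ┃                      
                        ┃                      
                        ┃                      
                        ┃                      


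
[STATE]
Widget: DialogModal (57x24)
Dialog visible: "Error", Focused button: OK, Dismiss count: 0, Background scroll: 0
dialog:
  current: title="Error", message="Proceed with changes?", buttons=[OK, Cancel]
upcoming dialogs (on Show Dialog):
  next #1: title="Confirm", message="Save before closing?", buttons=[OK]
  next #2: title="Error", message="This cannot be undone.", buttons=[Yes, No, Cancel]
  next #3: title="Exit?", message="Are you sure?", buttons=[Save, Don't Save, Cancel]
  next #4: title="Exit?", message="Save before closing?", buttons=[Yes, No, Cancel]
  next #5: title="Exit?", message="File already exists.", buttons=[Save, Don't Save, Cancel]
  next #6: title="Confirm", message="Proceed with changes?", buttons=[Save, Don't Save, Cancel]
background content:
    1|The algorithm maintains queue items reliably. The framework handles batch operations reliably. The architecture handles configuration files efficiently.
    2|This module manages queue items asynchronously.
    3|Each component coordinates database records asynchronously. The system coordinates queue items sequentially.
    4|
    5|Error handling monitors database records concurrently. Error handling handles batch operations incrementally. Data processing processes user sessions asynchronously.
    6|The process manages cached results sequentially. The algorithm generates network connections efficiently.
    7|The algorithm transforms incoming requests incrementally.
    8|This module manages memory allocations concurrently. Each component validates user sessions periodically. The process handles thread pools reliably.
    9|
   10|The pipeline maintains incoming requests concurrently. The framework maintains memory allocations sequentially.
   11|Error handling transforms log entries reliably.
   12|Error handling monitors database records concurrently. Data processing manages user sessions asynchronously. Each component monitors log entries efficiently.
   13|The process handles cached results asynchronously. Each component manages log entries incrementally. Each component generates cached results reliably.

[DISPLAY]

The algorithm maintains queue items reliably. The framewo
This module manages queue items asynchronously.          
Each component coordinates database records asynchronousl
                                                         
Error handling monitors database records concurrently. Er
The process manages cached results sequentially. The algo
The algorithm transforms incoming requests incrementally.
This module manages memory allocations concurrently. Each
                                                         
The pipeline mai┌───────────────────────┐concurrently. Th
Error handling t│         Error         │iably.          
Error handling m│ Proceed with changes? │concurrently. Da
The process hand│     [OK]  Cancel      │ronously. Each c
                └───────────────────────┘                
                                                         
                                                         
                                                         
                                                         
                                                         
                                                         
                                                         
                                                         
                                                         
                                                         


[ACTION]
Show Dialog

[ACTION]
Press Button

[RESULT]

The algorithm maintains queue items reliably. The framewo
This module manages queue items asynchronously.          
Each component coordinates database records asynchronousl
                                                         
Error handling monitors database records concurrently. Er
The process manages cached results sequentially. The algo
The algorithm transforms incoming requests incrementally.
This module manages memory allocations concurrently. Each
                                                         
The pipeline maintains incoming requests concurrently. Th
Error handling transforms log entries reliably.          
Error handling monitors database records concurrently. Da
The process handles cached results asynchronously. Each c
                                                         
                                                         
                                                         
                                                         
                                                         
                                                         
                                                         
                                                         
                                                         
                                                         
                                                         


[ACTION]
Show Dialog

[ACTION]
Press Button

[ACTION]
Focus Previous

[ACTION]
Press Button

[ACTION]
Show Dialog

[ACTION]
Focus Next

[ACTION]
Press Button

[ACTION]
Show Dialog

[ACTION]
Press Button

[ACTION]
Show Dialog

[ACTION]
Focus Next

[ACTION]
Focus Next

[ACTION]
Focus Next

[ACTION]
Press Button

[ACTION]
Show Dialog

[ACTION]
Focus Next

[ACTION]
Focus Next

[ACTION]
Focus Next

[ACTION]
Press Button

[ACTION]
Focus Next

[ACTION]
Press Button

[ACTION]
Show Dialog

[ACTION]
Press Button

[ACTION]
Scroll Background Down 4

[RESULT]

Error handling monitors database records concurrently. Er
The process manages cached results sequentially. The algo
The algorithm transforms incoming requests incrementally.
This module manages memory allocations concurrently. Each
                                                         
The pipeline maintains incoming requests concurrently. Th
Error handling transforms log entries reliably.          
Error handling monitors database records concurrently. Da
The process handles cached results asynchronously. Each c
                                                         
                                                         
                                                         
                                                         
                                                         
                                                         
                                                         
                                                         
                                                         
                                                         
                                                         
                                                         
                                                         
                                                         
                                                         
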